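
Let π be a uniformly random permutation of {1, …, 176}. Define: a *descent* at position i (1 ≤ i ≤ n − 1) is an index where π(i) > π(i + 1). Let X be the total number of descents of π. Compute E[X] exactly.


Write X = Σ X_I over i = 1, …, 175, with X_I the indicator of one descent.
There are 175 indicators.
For each fixed i, the pair (π(i), π(i+1)) is a uniformly random ordered pair of distinct values from {1, …, 176}; by symmetry P[π(i) > π(i+1)] = 1/2.
By linearity: E[X] = 175 · (1/2) = (176 − 1) · (1/2) = 175/2 ≈ 87.500.

E[X] = 175/2 = 87.500.


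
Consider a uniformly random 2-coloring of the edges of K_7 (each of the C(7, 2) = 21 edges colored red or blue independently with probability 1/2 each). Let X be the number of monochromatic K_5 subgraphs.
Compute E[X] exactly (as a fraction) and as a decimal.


Let X = Σ_S X_S over the C(7, 5) = 21 subsets S of size 5, where X_S = 1 if the K_5 on S is monochromatic.
For a fixed S, the K_5 on S has C(5, 2) = 10 edges. P[all 10 edges red] = (1/2)^10, and likewise for blue, so P[monochromatic] = 2·(1/2)^10 = 2^{1 − 10} = 1/512.
By linearity of expectation: E[X] = C(7, 5) · 2^{1 − 10} = 21 · 1/512 = 21/512.
Numerically: E[X] ≈ 0.041016.

E[X] = C(7,5)·2^(1−C(5,2)) = 21/512 ≈ 0.041016.


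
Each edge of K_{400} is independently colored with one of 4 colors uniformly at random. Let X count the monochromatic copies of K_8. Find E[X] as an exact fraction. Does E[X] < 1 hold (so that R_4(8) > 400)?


E[X] = C(400, 8) · 4^{1 − 28} = 15148408086508950 · 4^{−27} = 15148408086508950/18014398509481984.
As a reduced fraction: E[X] = 7574204043254475/9007199254740992 ≈ 0.84091.
Is E[X] < 1? YES.
Since E[X] < 1, there exists a 4-coloring of K_{400} with no monochromatic K_8; hence R_4(8) > 400.

E[X] = 7574204043254475/9007199254740992 ≈ 0.84091; E[X] < 1, so R_4(8) > 400.


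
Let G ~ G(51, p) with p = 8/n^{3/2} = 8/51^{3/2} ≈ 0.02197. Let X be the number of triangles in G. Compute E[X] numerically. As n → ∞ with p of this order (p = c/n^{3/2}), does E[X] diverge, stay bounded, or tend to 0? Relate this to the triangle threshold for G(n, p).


Number of potential triangles: C(51, 3) = 20825.
Each occurs with probability p³ ≈ (0.02197)³ ≈ 1.059752e-05.
By linearity: E[X] = C(51, 3)·p³ ≈ 20825 · 1.059752e-05 ≈ 0.2207.
Since α = 3/2 > 1, p = c/n^{3/2} = o(1/n) is below the triangle threshold p ~ 1/n. Asymptotically E[X] ~ (c³/6)·n^{3(1−α)} = (8³/6)·n^{-1.5} → 0, so by Markov's inequality G has no triangles w.h.p.

E[X] ≈ 0.2207; in regime p = Θ(1/n^{3/2}) E[X] tends to 0 (below the triangle threshold p ~ 1/n).


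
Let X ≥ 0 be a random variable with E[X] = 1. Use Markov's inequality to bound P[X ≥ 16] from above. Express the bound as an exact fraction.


μ = E[X] = 1, a = 16.
Markov: P[X ≥ 16] ≤ μ/a = (1)/16 = 1/16.
Numerically: ≈ 0.062500.
(Since a = 16 > μ = 1.000000, the bound 1/16 is < 1 and informative.)

P[X ≥ 16] ≤ 1/16 ≈ 0.062500.


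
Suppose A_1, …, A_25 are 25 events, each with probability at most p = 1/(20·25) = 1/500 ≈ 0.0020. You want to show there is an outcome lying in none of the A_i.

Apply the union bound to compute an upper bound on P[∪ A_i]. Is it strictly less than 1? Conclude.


Union bound: P[∪_{i=1}^{25} A_i] ≤ Σ_i P[A_i] ≤ 25·p = 25·(1/500) = 1/20.
Numerically: 1/20 ≈ 0.0500.
Is 1/20 < 1? YES.
Since P[∪ A_i] ≤ 1/20 < 1, the complement has P[∩ A_i^c] ≥ 1 − 1/20 = 19/20 > 0, so some outcome avoids every A_i.

25·p = 1/20 ≈ 0.0500; existence CERTIFIED by the union bound.


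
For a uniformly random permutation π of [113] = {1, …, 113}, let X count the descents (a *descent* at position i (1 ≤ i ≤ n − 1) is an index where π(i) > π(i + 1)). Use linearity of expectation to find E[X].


Write X = Σ X_I over i = 1, …, 112, with X_I the indicator of one descent.
There are 112 indicators.
For each fixed i, the pair (π(i), π(i+1)) is a uniformly random ordered pair of distinct values from {1, …, 113}; by symmetry P[π(i) > π(i+1)] = 1/2.
By linearity: E[X] = 112 · (1/2) = (113 − 1) · (1/2) = 56 ≈ 56.000.

E[X] = 56 = 56.000.


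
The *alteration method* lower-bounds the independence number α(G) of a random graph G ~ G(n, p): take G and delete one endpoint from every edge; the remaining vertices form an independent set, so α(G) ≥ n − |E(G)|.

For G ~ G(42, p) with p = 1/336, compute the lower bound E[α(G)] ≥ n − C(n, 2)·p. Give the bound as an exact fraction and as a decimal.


E[|E(G)|] = C(42, 2)·p = 861 · (1/336) = 41/16.
E[α(G)] ≥ n − E[|E(G)|] = 42 − 41/16 = 631/16.
Numerically: ≈ 39.43750.
(This is only a lower bound; the true E[α(G)] may be larger.)

E[α(G)] ≥ 631/16 ≈ 39.43750.


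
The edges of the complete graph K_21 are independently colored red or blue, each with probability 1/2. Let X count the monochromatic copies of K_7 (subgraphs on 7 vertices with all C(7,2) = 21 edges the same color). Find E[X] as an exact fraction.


Let X = Σ_S X_S over the C(21, 7) = 116280 subsets S of size 7, where X_S = 1 if the K_7 on S is monochromatic.
For a fixed S, the K_7 on S has C(7, 2) = 21 edges. P[all 21 edges red] = (1/2)^21, and likewise for blue, so P[monochromatic] = 2·(1/2)^21 = 2^{1 − 21} = 1/1048576.
By linearity: E[X] = C(21, 7) · 2^{1 − 21} = 116280 · 1/1048576 = 14535/131072.
Numerically: E[X] ≈ 0.11089.

E[X] = C(21,7)·2^(1−C(7,2)) = 14535/131072 ≈ 0.11089.


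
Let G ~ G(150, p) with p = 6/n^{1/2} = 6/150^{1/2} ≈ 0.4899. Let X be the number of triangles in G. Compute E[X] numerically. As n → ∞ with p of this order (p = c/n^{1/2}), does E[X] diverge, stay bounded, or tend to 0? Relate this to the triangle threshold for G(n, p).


Number of potential triangles: C(150, 3) = 551300.
Each occurs with probability p³ ≈ (0.4899)³ ≈ 1.1757551e-01.
By linearity: E[X] = C(150, 3)·p³ ≈ 551300 · 1.1757551e-01 ≈ 64819.37737.
Since α = 1/2 < 1, p = c/n^{1/2} ≫ 1/n is above the triangle threshold p ~ 1/n. Asymptotically E[X] ~ (c³/6)·n^{3(1−α)} = (6³/6)·n^{1.5} → ∞; triangles are abundant w.h.p.

E[X] ≈ 64819.37737; in regime p = Θ(1/n^{1/2}) E[X] diverges (above the triangle threshold p ~ 1/n).


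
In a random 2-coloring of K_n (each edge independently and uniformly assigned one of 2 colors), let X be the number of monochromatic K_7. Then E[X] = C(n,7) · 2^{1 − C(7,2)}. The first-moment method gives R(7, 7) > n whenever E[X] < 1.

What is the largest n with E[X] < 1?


We need C(n, 7) · 2^{1 − 21} < 1, i.e. C(n, 7) < 2^{21 − 1} = 1048576.
Check values of n near the boundary:
  n = 21: C(21, 7) = 116280; 116280 < 1048576? YES
  n = 22: C(22, 7) = 170544; 170544 < 1048576? YES
  n = 23: C(23, 7) = 245157; 245157 < 1048576? YES
  n = 24: C(24, 7) = 346104; 346104 < 1048576? YES
  n = 25: C(25, 7) = 480700; 480700 < 1048576? YES
  n = 26: C(26, 7) = 657800; 657800 < 1048576? YES
  n = 27: C(27, 7) = 888030; 888030 < 1048576? YES
  n = 28: C(28, 7) = 1184040; 1184040 < 1048576? NO
The largest n with C(n, 7) < 1048576 is n = 27 (where E[X] = 444015/524288 ≈ 0.84689). Hence R(7, 7) > 27, i.e. R(7, 7) ≥ 28.

Largest n = 27; hence R(7, 7) > 27.


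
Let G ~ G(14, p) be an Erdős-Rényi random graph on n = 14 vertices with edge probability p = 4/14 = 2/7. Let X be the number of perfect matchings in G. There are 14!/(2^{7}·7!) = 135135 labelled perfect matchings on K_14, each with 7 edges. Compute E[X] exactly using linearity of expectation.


K_14 has 14!/(2^{7}·7!) = 135135 labelled perfect matchings.
For each such perfect matching H, let X_H = 1 if all 7 edges of H are present in G. Then P[X_H = 1] = p^{7} = (2/7)^{7} = 128/823543.
Summing the indicators: E[X] = Σ_H E[X_H] = 135135 · p^{7} = 135135 · 128/823543 = 2471040/117649.
Numerically: E[X] ≈ 21.003.

E[X] = 135135 · (2/7)^{7} = 2471040/117649 ≈ 21.003.


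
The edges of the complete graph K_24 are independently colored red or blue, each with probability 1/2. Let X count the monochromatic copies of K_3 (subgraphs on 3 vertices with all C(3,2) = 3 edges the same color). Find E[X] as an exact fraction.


Let X = Σ_S X_S over the C(24, 3) = 2024 subsets S of size 3, where X_S = 1 if the K_3 on S is monochromatic.
For a fixed S, the K_3 on S has C(3, 2) = 3 edges. P[all 3 edges red] = (1/2)^3, and likewise for blue, so P[monochromatic] = 2·(1/2)^3 = 2^{1 − 3} = 1/4.
By linearity: E[X] = C(24, 3) · 2^{1 − 3} = 2024 · 1/4 = 506.
Numerically: E[X] ≈ 506.00000.

E[X] = C(24,3)·2^(1−C(3,2)) = 506 ≈ 506.00000.


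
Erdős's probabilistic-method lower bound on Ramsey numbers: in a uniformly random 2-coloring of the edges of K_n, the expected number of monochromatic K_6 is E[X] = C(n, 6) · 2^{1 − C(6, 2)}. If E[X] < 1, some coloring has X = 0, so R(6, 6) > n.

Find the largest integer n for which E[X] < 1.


We need C(n, 6) · 2^{1 − 15} < 1, i.e. C(n, 6) < 2^{15 − 1} = 16384.
Check values of n near the boundary:
  n = 13: C(13, 6) = 1716; 1716 < 16384? YES
  n = 14: C(14, 6) = 3003; 3003 < 16384? YES
  n = 15: C(15, 6) = 5005; 5005 < 16384? YES
  n = 16: C(16, 6) = 8008; 8008 < 16384? YES
  n = 17: C(17, 6) = 12376; 12376 < 16384? YES
  n = 18: C(18, 6) = 18564; 18564 < 16384? NO
  n = 19: C(19, 6) = 27132; 27132 < 16384? NO
The largest n with C(n, 6) < 16384 is n = 17 (where E[X] = 1547/2048 ≈ 0.755). Hence R(6, 6) > 17, i.e. R(6, 6) ≥ 18.

Largest n = 17; hence R(6, 6) > 17.


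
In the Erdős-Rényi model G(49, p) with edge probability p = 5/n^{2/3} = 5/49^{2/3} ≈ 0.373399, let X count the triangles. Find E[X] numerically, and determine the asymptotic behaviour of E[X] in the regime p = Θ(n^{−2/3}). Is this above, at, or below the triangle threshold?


Number of potential triangles: C(49, 3) = 18424.
Each occurs with probability p³ ≈ (0.373399)³ ≈ 5.20616410e-02.
By linearity: E[X] = C(49, 3)·p³ ≈ 18424 · 5.20616410e-02 ≈ 959.183673.
Since α = 2/3 < 1, p = c/n^{2/3} ≫ 1/n is above the triangle threshold p ~ 1/n. Asymptotically E[X] ~ (c³/6)·n^{3(1−α)} = (5³/6)·n^{1} → ∞; triangles are abundant w.h.p.

E[X] ≈ 959.183673; in regime p = Θ(1/n^{2/3}) E[X] diverges (above the triangle threshold p ~ 1/n).


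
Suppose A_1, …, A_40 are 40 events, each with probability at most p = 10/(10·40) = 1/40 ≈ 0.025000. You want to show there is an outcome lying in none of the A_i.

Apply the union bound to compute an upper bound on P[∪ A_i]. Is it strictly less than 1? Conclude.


Union bound: P[∪_{i=1}^{40} A_i] ≤ Σ_i P[A_i] ≤ 40·p = 40·(1/40) = 1.
Numerically: 1 ≈ 1.000000.
Is 1 < 1? NO.
Since the bound 1 is ≥ 1, the union bound is uninformative here; it does NOT by itself certify existence.

40·p = 1 ≈ 1.000000; existence NOT certified by the union bound.


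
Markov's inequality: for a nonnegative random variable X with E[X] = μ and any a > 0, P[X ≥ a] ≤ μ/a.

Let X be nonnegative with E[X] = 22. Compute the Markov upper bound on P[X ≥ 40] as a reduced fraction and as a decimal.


μ = E[X] = 22, a = 40.
Markov: P[X ≥ 40] ≤ μ/a = (22)/40 = 11/20.
Numerically: ≈ 0.55000.
(Since a = 40 > μ = 22.00000, the bound 11/20 is < 1 and informative.)

P[X ≥ 40] ≤ 11/20 ≈ 0.55000.


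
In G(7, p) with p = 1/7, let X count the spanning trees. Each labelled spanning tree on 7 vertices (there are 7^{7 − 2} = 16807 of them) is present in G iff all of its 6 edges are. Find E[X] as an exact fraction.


K_7 has 7^{7 − 2} = 16807 labelled spanning trees.
For each such spanning tree H, let X_H = 1 if all 6 edges of H are present in G. Then P[X_H = 1] = p^{6} = (1/7)^{6} = 1/117649.
By linearity: E[X] = Σ_H E[X_H] = 16807 · p^{6} = 16807 · 1/117649 = 1/7.
Numerically: E[X] ≈ 0.14286.

E[X] = 16807 · (1/7)^{6} = 1/7 ≈ 0.14286.


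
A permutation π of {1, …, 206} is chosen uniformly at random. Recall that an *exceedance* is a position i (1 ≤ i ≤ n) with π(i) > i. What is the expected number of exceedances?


Write X = Σ_{i=1}^{206} X_i, where X_i = 1_{π(i) > i}.
For each fixed i, π(i) is uniform over {1, …, 206} (marginal of a uniform permutation), so P[π(i) > i] = (n − i)/n. Summing: Σ_{i=1}^{206} (n − i)/n = (0 + 1 + … + 205)/206 = 206(206 − 1)/(2·206) = (206 − 1)/2.
Hence E[X] = Σ_{i=1}^{206} (206 − i)/206 = 205/2 ≈ 102.500000.

E[X] = 205/2 = 102.500000.


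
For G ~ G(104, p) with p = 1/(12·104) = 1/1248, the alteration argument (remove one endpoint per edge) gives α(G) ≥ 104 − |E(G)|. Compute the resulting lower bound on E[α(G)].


E[|E(G)|] = C(104, 2)·p = 5356 · (1/1248) = 103/24.
E[α(G)] ≥ n − E[|E(G)|] = 104 − 103/24 = 2393/24.
Numerically: ≈ 99.708333.
(This is only a lower bound; the true E[α(G)] may be larger.)

E[α(G)] ≥ 2393/24 ≈ 99.708333.


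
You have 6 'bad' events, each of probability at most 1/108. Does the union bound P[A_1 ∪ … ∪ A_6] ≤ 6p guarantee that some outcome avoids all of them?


Union bound: P[∪_{i=1}^{6} A_i] ≤ Σ_i P[A_i] ≤ 6·p = 6·(1/108) = 1/18.
Numerically: 1/18 ≈ 0.0556.
Is 1/18 < 1? YES.
Since P[∪ A_i] ≤ 1/18 < 1, the complement has P[∩ A_i^c] ≥ 1 − 1/18 = 17/18 > 0, so some outcome avoids every A_i.

6·p = 1/18 ≈ 0.0556; existence CERTIFIED by the union bound.


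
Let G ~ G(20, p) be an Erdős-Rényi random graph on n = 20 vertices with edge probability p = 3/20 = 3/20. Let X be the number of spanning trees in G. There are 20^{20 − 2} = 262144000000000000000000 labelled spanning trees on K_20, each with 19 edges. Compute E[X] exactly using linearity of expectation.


K_20 has 20^{20 − 2} = 262144000000000000000000 labelled spanning trees.
For each such spanning tree H, let X_H = 1 if all 19 edges of H are present in G. Then P[X_H = 1] = p^{19} = (3/20)^{19} = 1162261467/5242880000000000000000000.
By linearity: E[X] = Σ_H E[X_H] = 262144000000000000000000 · p^{19} = 262144000000000000000000 · 1162261467/5242880000000000000000000 = 1162261467/20.
Numerically: E[X] ≈ 5.81e+07.

E[X] = 262144000000000000000000 · (3/20)^{19} = 1162261467/20 ≈ 5.81e+07.


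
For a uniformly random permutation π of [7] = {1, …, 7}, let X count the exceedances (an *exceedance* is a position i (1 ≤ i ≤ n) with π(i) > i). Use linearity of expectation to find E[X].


Write X = Σ_{i=1}^{7} X_i, where X_i = 1_{π(i) > i}.
For each fixed i, π(i) is uniform over {1, …, 7} (marginal of a uniform permutation), so P[π(i) > i] = (n − i)/n. Summing: Σ_{i=1}^{7} (n − i)/n = (0 + 1 + … + 6)/7 = 7(7 − 1)/(2·7) = (7 − 1)/2.
Hence E[X] = Σ_{i=1}^{7} (7 − i)/7 = 3 ≈ 3.0000.

E[X] = 3 = 3.0000.


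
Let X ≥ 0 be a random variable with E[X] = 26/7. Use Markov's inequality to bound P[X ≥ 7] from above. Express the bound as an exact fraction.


μ = E[X] = 26/7, a = 7.
Markov: P[X ≥ 7] ≤ μ/a = (26/7)/7 = 26/49.
Numerically: ≈ 0.531.
(Since a = 7 > μ = 3.714, the bound 26/49 is < 1 and informative.)

P[X ≥ 7] ≤ 26/49 ≈ 0.531.


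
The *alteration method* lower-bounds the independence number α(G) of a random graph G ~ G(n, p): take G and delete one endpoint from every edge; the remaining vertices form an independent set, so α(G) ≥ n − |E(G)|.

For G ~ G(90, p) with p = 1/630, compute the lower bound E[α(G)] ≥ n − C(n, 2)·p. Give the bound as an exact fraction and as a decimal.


E[|E(G)|] = C(90, 2)·p = 4005 · (1/630) = 89/14.
E[α(G)] ≥ n − E[|E(G)|] = 90 − 89/14 = 1171/14.
Numerically: ≈ 83.642857.
(This is only a lower bound; the true E[α(G)] may be larger.)

E[α(G)] ≥ 1171/14 ≈ 83.642857.


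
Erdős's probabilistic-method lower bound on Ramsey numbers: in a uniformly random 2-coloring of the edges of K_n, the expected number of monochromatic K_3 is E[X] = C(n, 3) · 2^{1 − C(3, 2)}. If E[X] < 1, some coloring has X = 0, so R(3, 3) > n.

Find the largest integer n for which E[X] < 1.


We need C(n, 3) · 2^{1 − 3} < 1, i.e. C(n, 3) < 2^{3 − 1} = 4.
Check values of n near the boundary:
  n = 3: C(3, 3) = 1; 1 < 4? YES
  n = 4: C(4, 3) = 4; 4 < 4? NO
The largest n with C(n, 3) < 4 is n = 3 (where E[X] = 1/4 ≈ 0.2500000). Hence R(3, 3) > 3, i.e. R(3, 3) ≥ 4.

Largest n = 3; hence R(3, 3) > 3.


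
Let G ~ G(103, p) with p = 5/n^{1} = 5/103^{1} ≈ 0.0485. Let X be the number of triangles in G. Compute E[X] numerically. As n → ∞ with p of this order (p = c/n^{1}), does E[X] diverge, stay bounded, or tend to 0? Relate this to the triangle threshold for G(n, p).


Number of potential triangles: C(103, 3) = 176851.
Each occurs with probability p³ ≈ (0.0485)³ ≈ 1.14393e-04.
By linearity: E[X] = C(103, 3)·p³ ≈ 176851 · 1.14393e-04 ≈ 20.230.
Here α = 1, so p = 5/n is exactly at the triangle threshold p ~ 1/n. Asymptotically E[X] → c³/6 = 5³/6 = 125/6 ≈ 20.833, a bounded constant. In this regime the triangle count is asymptotically Poisson(c³/6).

E[X] ≈ 20.230; in regime p = Θ(1/n^{1}) E[X] stays bounded (at the triangle threshold p ~ 1/n).


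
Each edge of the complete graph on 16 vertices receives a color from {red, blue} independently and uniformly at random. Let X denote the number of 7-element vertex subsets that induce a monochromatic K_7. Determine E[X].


Let X = Σ_S X_S over the C(16, 7) = 11440 subsets S of size 7, where X_S = 1 if the K_7 on S is monochromatic.
For a fixed S, the K_7 on S has C(7, 2) = 21 edges. P[all 21 edges red] = (1/2)^21, and likewise for blue, so P[monochromatic] = 2·(1/2)^21 = 2^{1 − 21} = 1/1048576.
Summing: E[X] = C(16, 7) · 2^{1 − 21} = 11440 · 1/1048576 = 715/65536.
Numerically: E[X] ≈ 0.01091.

E[X] = C(16,7)·2^(1−C(7,2)) = 715/65536 ≈ 0.01091.


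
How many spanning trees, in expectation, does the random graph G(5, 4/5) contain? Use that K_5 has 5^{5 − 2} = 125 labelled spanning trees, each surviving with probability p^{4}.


K_5 has 5^{5 − 2} = 125 labelled spanning trees.
For each such spanning tree H, let X_H = 1 if all 4 edges of H are present in G. Then P[X_H = 1] = p^{4} = (4/5)^{4} = 256/625.
By linearity: E[X] = Σ_H E[X_H] = 125 · p^{4} = 125 · 256/625 = 256/5.
Numerically: E[X] ≈ 51.2.

E[X] = 125 · (4/5)^{4} = 256/5 ≈ 51.2.


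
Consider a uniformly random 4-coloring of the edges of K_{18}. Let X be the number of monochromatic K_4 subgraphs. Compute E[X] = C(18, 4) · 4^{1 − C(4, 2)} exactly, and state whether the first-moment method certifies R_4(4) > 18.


E[X] = C(18, 4) · 4^{1 − 6} = 3060 · 4^{−5} = 3060/1024.
As a reduced fraction: E[X] = 765/256 ≈ 2.988.
Is E[X] < 1? NO.
Since E[X] ≥ 1, the first-moment bound is inconclusive at n = 18; it does NOT by itself certify R_4(4) > 18.

E[X] = 765/256 ≈ 2.988; E[X] ≥ 1; first-moment method inconclusive here.


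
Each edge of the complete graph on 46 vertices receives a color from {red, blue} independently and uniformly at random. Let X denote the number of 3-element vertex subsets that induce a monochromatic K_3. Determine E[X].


Let X = Σ_S X_S over the C(46, 3) = 15180 subsets S of size 3, where X_S = 1 if the K_3 on S is monochromatic.
For a fixed S, the K_3 on S has C(3, 2) = 3 edges. P[all 3 edges red] = (1/2)^3, and likewise for blue, so P[monochromatic] = 2·(1/2)^3 = 2^{1 − 3} = 1/4.
By linearity: E[X] = C(46, 3) · 2^{1 − 3} = 15180 · 1/4 = 3795.
Numerically: E[X] ≈ 3795.000.

E[X] = C(46,3)·2^(1−C(3,2)) = 3795 ≈ 3795.000.


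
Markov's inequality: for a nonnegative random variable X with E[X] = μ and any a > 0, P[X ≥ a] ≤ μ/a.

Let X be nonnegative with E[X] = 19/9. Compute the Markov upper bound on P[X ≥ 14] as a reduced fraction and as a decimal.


μ = E[X] = 19/9, a = 14.
Markov: P[X ≥ 14] ≤ μ/a = (19/9)/14 = 19/126.
Numerically: ≈ 0.151.
(Since a = 14 > μ = 2.111, the bound 19/126 is < 1 and informative.)

P[X ≥ 14] ≤ 19/126 ≈ 0.151.


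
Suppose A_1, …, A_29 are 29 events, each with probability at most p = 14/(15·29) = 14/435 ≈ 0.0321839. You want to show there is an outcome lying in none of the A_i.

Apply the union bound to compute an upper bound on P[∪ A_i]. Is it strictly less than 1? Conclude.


Union bound: P[∪_{i=1}^{29} A_i] ≤ Σ_i P[A_i] ≤ 29·p = 29·(14/435) = 14/15.
Numerically: 14/15 ≈ 0.9333333.
Is 14/15 < 1? YES.
Since P[∪ A_i] ≤ 14/15 < 1, the complement has P[∩ A_i^c] ≥ 1 − 14/15 = 1/15 > 0, so some outcome avoids every A_i.

29·p = 14/15 ≈ 0.9333333; existence CERTIFIED by the union bound.


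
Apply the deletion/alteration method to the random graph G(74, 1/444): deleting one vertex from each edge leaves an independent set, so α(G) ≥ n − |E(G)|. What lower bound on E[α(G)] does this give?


E[|E(G)|] = C(74, 2)·p = 2701 · (1/444) = 73/12.
E[α(G)] ≥ n − E[|E(G)|] = 74 − 73/12 = 815/12.
Numerically: ≈ 67.9167.
(This is only a lower bound; the true E[α(G)] may be larger.)

E[α(G)] ≥ 815/12 ≈ 67.9167.


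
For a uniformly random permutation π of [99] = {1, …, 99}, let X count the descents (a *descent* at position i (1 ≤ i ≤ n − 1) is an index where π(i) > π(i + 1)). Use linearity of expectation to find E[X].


Write X = Σ X_I over i = 1, …, 98, with X_I the indicator of one descent.
There are 98 indicators.
For each fixed i, the pair (π(i), π(i+1)) is a uniformly random ordered pair of distinct values from {1, …, 99}; by symmetry P[π(i) > π(i+1)] = 1/2.
By linearity: E[X] = 98 · (1/2) = (99 − 1) · (1/2) = 49 ≈ 49.00000.

E[X] = 49 = 49.00000.


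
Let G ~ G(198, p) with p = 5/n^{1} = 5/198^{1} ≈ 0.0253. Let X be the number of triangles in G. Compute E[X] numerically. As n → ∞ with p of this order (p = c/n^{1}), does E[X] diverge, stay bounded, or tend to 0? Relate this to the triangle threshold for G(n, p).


Number of potential triangles: C(198, 3) = 1274196.
Each occurs with probability p³ ≈ (0.0253)³ ≈ 1.61033e-05.
By linearity: E[X] = C(198, 3)·p³ ≈ 1274196 · 1.61033e-05 ≈ 20.519.
Here α = 1, so p = 5/n is exactly at the triangle threshold p ~ 1/n. Asymptotically E[X] → c³/6 = 5³/6 = 125/6 ≈ 20.833, a bounded constant. In this regime the triangle count is asymptotically Poisson(c³/6).

E[X] ≈ 20.519; in regime p = Θ(1/n^{1}) E[X] stays bounded (at the triangle threshold p ~ 1/n).


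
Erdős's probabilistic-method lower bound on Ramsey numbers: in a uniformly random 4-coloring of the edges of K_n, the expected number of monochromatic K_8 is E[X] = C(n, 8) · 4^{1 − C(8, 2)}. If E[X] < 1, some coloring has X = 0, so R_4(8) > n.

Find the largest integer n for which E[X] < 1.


We need C(n, 8) · 4^{1 − 28} < 1, i.e. C(n, 8) < 4^{28 − 1} = 18014398509481984.
Check values of n near the boundary:
  n = 407: C(407, 8) = 17424959239309050; 17424959239309050 < 18014398509481984? YES
  n = 408: C(408, 8) = 17773458424095231; 17773458424095231 < 18014398509481984? YES
  n = 409: C(409, 8) = 18128041135797879; 18128041135797879 < 18014398509481984? NO
  n = 410: C(410, 8) = 18488798173326195; 18488798173326195 < 18014398509481984? NO
  n = 411: C(411, 8) = 18855821462126715; 18855821462126715 < 18014398509481984? NO
The largest n with C(n, 8) < 18014398509481984 is n = 408 (where E[X] = 17773458424095231/18014398509481984 ≈ 0.98663). Hence R_4(8) > 408, i.e. R_4(8) ≥ 409.

Largest n = 408; hence R_4(8) > 408.


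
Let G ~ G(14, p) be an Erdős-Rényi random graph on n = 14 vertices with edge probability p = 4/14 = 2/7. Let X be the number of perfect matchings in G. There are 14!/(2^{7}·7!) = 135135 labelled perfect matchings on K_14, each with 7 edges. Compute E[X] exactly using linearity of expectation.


K_14 has 14!/(2^{7}·7!) = 135135 labelled perfect matchings.
For each such perfect matching H, let X_H = 1 if all 7 edges of H are present in G. Then P[X_H = 1] = p^{7} = (2/7)^{7} = 128/823543.
By linearity: E[X] = Σ_H E[X_H] = 135135 · p^{7} = 135135 · 128/823543 = 2471040/117649.
Numerically: E[X] ≈ 21.

E[X] = 135135 · (2/7)^{7} = 2471040/117649 ≈ 21.


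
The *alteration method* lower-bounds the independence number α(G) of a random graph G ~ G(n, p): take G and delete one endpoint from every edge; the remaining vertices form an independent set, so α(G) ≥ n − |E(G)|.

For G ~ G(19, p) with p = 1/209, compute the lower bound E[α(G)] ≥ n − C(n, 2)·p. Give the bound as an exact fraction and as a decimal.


E[|E(G)|] = C(19, 2)·p = 171 · (1/209) = 9/11.
E[α(G)] ≥ n − E[|E(G)|] = 19 − 9/11 = 200/11.
Numerically: ≈ 18.1818.
(This is only a lower bound; the true E[α(G)] may be larger.)

E[α(G)] ≥ 200/11 ≈ 18.1818.


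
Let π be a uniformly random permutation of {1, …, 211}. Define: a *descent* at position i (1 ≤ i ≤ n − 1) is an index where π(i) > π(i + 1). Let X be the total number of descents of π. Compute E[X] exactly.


Write X = Σ X_I over i = 1, …, 210, with X_I the indicator of one descent.
There are 210 indicators.
For each fixed i, the pair (π(i), π(i+1)) is a uniformly random ordered pair of distinct values from {1, …, 211}; by symmetry P[π(i) > π(i+1)] = 1/2.
By linearity: E[X] = 210 · (1/2) = (211 − 1) · (1/2) = 105 ≈ 105.000000.

E[X] = 105 = 105.000000.


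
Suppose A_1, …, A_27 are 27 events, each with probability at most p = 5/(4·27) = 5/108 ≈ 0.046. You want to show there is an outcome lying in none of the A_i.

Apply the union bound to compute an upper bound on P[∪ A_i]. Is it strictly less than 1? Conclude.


Union bound: P[∪_{i=1}^{27} A_i] ≤ Σ_i P[A_i] ≤ 27·p = 27·(5/108) = 5/4.
Numerically: 5/4 ≈ 1.250.
Is 5/4 < 1? NO.
Since the bound 5/4 is ≥ 1, the union bound is uninformative here; it does NOT by itself certify existence.

27·p = 5/4 ≈ 1.250; existence NOT certified by the union bound.


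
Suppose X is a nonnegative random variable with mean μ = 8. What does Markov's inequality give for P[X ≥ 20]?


μ = E[X] = 8, a = 20.
Markov: P[X ≥ 20] ≤ μ/a = (8)/20 = 2/5.
Numerically: ≈ 0.400.
(Since a = 20 > μ = 8.000, the bound 2/5 is < 1 and informative.)

P[X ≥ 20] ≤ 2/5 ≈ 0.400.


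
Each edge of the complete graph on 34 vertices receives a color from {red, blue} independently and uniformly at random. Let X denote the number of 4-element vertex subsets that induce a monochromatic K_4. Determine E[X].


Let X = Σ_S X_S over the C(34, 4) = 46376 subsets S of size 4, where X_S = 1 if the K_4 on S is monochromatic.
For a fixed S, the K_4 on S has C(4, 2) = 6 edges. P[all 6 edges red] = (1/2)^6, and likewise for blue, so P[monochromatic] = 2·(1/2)^6 = 2^{1 − 6} = 1/32.
By linearity: E[X] = C(34, 4) · 2^{1 − 6} = 46376 · 1/32 = 5797/4.
Numerically: E[X] ≈ 1449.250.

E[X] = C(34,4)·2^(1−C(4,2)) = 5797/4 ≈ 1449.250.


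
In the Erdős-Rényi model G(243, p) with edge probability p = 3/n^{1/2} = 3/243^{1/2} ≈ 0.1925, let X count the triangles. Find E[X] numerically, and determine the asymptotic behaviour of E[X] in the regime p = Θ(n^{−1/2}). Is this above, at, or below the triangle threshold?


Number of potential triangles: C(243, 3) = 2362041.
Each occurs with probability p³ ≈ (0.1925)³ ≈ 7.127781e-03.
By linearity: E[X] = C(243, 3)·p³ ≈ 2362041 · 7.127781e-03 ≈ 16836.1112.
Since α = 1/2 < 1, p = c/n^{1/2} ≫ 1/n is above the triangle threshold p ~ 1/n. Asymptotically E[X] ~ (c³/6)·n^{3(1−α)} = (3³/6)·n^{1.5} → ∞; triangles are abundant w.h.p.

E[X] ≈ 16836.1112; in regime p = Θ(1/n^{1/2}) E[X] diverges (above the triangle threshold p ~ 1/n).


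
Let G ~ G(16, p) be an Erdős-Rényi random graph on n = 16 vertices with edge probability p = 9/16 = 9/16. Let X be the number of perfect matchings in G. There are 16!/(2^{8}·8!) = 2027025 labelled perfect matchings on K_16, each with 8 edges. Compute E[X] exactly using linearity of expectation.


K_16 has 16!/(2^{8}·8!) = 2027025 labelled perfect matchings.
For each such perfect matching H, let X_H = 1 if all 8 edges of H are present in G. Then P[X_H = 1] = p^{8} = (9/16)^{8} = 43046721/4294967296.
By linearity: E[X] = Σ_H E[X_H] = 2027025 · p^{8} = 2027025 · 43046721/4294967296 = 87256779635025/4294967296.
Numerically: E[X] ≈ 20316.1.

E[X] = 2027025 · (9/16)^{8} = 87256779635025/4294967296 ≈ 20316.1.


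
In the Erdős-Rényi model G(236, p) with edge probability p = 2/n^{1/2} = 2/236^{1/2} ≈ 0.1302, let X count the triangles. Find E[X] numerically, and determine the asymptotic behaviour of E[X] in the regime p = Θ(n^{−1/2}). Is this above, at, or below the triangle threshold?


Number of potential triangles: C(236, 3) = 2162940.
Each occurs with probability p³ ≈ (0.1302)³ ≈ 2.206592e-03.
By linearity: E[X] = C(236, 3)·p³ ≈ 2162940 · 2.206592e-03 ≈ 4772.7255.
Since α = 1/2 < 1, p = c/n^{1/2} ≫ 1/n is above the triangle threshold p ~ 1/n. Asymptotically E[X] ~ (c³/6)·n^{3(1−α)} = (2³/6)·n^{1.5} → ∞; triangles are abundant w.h.p.

E[X] ≈ 4772.7255; in regime p = Θ(1/n^{1/2}) E[X] diverges (above the triangle threshold p ~ 1/n).


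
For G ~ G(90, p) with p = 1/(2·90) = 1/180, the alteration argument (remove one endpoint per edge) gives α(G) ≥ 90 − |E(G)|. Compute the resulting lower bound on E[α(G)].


E[|E(G)|] = C(90, 2)·p = 4005 · (1/180) = 89/4.
E[α(G)] ≥ n − E[|E(G)|] = 90 − 89/4 = 271/4.
Numerically: ≈ 67.75000.
(This is only a lower bound; the true E[α(G)] may be larger.)

E[α(G)] ≥ 271/4 ≈ 67.75000.


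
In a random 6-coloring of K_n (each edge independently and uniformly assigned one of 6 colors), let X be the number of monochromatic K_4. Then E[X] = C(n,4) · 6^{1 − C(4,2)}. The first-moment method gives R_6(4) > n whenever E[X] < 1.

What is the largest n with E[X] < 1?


We need C(n, 4) · 6^{1 − 6} < 1, i.e. C(n, 4) < 6^{6 − 1} = 7776.
Check values of n near the boundary:
  n = 17: C(17, 4) = 2380; 2380 < 7776? YES
  n = 18: C(18, 4) = 3060; 3060 < 7776? YES
  n = 19: C(19, 4) = 3876; 3876 < 7776? YES
  n = 20: C(20, 4) = 4845; 4845 < 7776? YES
  n = 21: C(21, 4) = 5985; 5985 < 7776? YES
  n = 22: C(22, 4) = 7315; 7315 < 7776? YES
  n = 23: C(23, 4) = 8855; 8855 < 7776? NO
  n = 24: C(24, 4) = 10626; 10626 < 7776? NO
The largest n with C(n, 4) < 7776 is n = 22 (where E[X] = 7315/7776 ≈ 0.941). Hence R_6(4) > 22, i.e. R_6(4) ≥ 23.

Largest n = 22; hence R_6(4) > 22.


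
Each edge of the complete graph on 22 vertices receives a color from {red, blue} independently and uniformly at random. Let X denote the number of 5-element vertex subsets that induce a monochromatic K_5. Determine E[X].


Let X = Σ_S X_S over the C(22, 5) = 26334 subsets S of size 5, where X_S = 1 if the K_5 on S is monochromatic.
For a fixed S, the K_5 on S has C(5, 2) = 10 edges. P[all 10 edges red] = (1/2)^10, and likewise for blue, so P[monochromatic] = 2·(1/2)^10 = 2^{1 − 10} = 1/512.
By linearity: E[X] = C(22, 5) · 2^{1 − 10} = 26334 · 1/512 = 13167/256.
Numerically: E[X] ≈ 51.434.

E[X] = C(22,5)·2^(1−C(5,2)) = 13167/256 ≈ 51.434.


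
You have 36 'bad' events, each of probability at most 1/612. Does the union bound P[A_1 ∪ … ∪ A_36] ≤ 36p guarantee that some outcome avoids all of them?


Union bound: P[∪_{i=1}^{36} A_i] ≤ Σ_i P[A_i] ≤ 36·p = 36·(1/612) = 1/17.
Numerically: 1/17 ≈ 0.058824.
Is 1/17 < 1? YES.
Since P[∪ A_i] ≤ 1/17 < 1, the complement has P[∩ A_i^c] ≥ 1 − 1/17 = 16/17 > 0, so some outcome avoids every A_i.

36·p = 1/17 ≈ 0.058824; existence CERTIFIED by the union bound.


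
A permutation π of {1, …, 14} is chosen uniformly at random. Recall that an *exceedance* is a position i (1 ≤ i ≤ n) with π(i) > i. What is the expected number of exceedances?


Write X = Σ_{i=1}^{14} X_i, where X_i = 1_{π(i) > i}.
For each fixed i, π(i) is uniform over {1, …, 14} (marginal of a uniform permutation), so P[π(i) > i] = (n − i)/n. Summing: Σ_{i=1}^{14} (n − i)/n = (0 + 1 + … + 13)/14 = 14(14 − 1)/(2·14) = (14 − 1)/2.
Hence E[X] = Σ_{i=1}^{14} (14 − i)/14 = 13/2 ≈ 6.500.

E[X] = 13/2 = 6.500.


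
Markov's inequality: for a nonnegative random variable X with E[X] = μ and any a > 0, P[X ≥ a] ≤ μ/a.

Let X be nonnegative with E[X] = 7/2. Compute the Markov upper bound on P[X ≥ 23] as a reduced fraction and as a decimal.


μ = E[X] = 7/2, a = 23.
Markov: P[X ≥ 23] ≤ μ/a = (7/2)/23 = 7/46.
Numerically: ≈ 0.15217.
(Since a = 23 > μ = 3.50000, the bound 7/46 is < 1 and informative.)

P[X ≥ 23] ≤ 7/46 ≈ 0.15217.


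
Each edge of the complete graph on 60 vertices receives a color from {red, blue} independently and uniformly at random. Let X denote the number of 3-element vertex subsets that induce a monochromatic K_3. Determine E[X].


Let X = Σ_S X_S over the C(60, 3) = 34220 subsets S of size 3, where X_S = 1 if the K_3 on S is monochromatic.
For a fixed S, the K_3 on S has C(3, 2) = 3 edges. P[all 3 edges red] = (1/2)^3, and likewise for blue, so P[monochromatic] = 2·(1/2)^3 = 2^{1 − 3} = 1/4.
By linearity: E[X] = C(60, 3) · 2^{1 − 3} = 34220 · 1/4 = 8555.
Numerically: E[X] ≈ 8555.00000.

E[X] = C(60,3)·2^(1−C(3,2)) = 8555 ≈ 8555.00000.


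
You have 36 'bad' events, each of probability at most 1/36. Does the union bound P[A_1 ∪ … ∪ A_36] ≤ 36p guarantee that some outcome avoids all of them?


Union bound: P[∪_{i=1}^{36} A_i] ≤ Σ_i P[A_i] ≤ 36·p = 36·(1/36) = 1.
Numerically: 1 ≈ 1.000000.
Is 1 < 1? NO.
Since the bound 1 is ≥ 1, the union bound is uninformative here; it does NOT by itself certify existence.

36·p = 1 ≈ 1.000000; existence NOT certified by the union bound.


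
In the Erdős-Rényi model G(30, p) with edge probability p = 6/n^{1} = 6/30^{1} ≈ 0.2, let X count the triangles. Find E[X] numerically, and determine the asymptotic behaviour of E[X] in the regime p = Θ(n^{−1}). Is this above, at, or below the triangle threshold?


Number of potential triangles: C(30, 3) = 4060.
Each occurs with probability p³ ≈ (0.2)³ ≈ 8.00000e-03.
By linearity: E[X] = C(30, 3)·p³ ≈ 4060 · 8.00000e-03 ≈ 32.480.
Here α = 1, so p = 6/n is exactly at the triangle threshold p ~ 1/n. Asymptotically E[X] → c³/6 = 6³/6 = 36 ≈ 36.000, a bounded constant. In this regime the triangle count is asymptotically Poisson(c³/6).

E[X] ≈ 32.480; in regime p = Θ(1/n^{1}) E[X] stays bounded (at the triangle threshold p ~ 1/n).


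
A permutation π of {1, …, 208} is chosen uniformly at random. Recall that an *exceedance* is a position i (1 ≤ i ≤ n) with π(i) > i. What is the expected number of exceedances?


Write X = Σ_{i=1}^{208} X_i, where X_i = 1_{π(i) > i}.
For each fixed i, π(i) is uniform over {1, …, 208} (marginal of a uniform permutation), so P[π(i) > i] = (n − i)/n. Summing: Σ_{i=1}^{208} (n − i)/n = (0 + 1 + … + 207)/208 = 208(208 − 1)/(2·208) = (208 − 1)/2.
Hence E[X] = Σ_{i=1}^{208} (208 − i)/208 = 207/2 ≈ 103.5000.

E[X] = 207/2 = 103.5000.


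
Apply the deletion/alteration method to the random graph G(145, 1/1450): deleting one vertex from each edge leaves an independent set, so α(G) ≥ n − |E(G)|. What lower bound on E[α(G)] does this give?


E[|E(G)|] = C(145, 2)·p = 10440 · (1/1450) = 36/5.
E[α(G)] ≥ n − E[|E(G)|] = 145 − 36/5 = 689/5.
Numerically: ≈ 137.800000.
(This is only a lower bound; the true E[α(G)] may be larger.)

E[α(G)] ≥ 689/5 ≈ 137.800000.


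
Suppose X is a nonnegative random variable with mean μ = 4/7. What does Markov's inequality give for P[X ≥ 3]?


μ = E[X] = 4/7, a = 3.
Markov: P[X ≥ 3] ≤ μ/a = (4/7)/3 = 4/21.
Numerically: ≈ 0.190476.
(Since a = 3 > μ = 0.571429, the bound 4/21 is < 1 and informative.)

P[X ≥ 3] ≤ 4/21 ≈ 0.190476.


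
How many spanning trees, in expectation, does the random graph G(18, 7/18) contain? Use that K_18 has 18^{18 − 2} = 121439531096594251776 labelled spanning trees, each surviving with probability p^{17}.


K_18 has 18^{18 − 2} = 121439531096594251776 labelled spanning trees.
For each such spanning tree H, let X_H = 1 if all 17 edges of H are present in G. Then P[X_H = 1] = p^{17} = (7/18)^{17} = 232630513987207/2185911559738696531968.
By linearity of expectation: E[X] = Σ_H E[X_H] = 121439531096594251776 · p^{17} = 121439531096594251776 · 232630513987207/2185911559738696531968 = 232630513987207/18.
Numerically: E[X] ≈ 1.292e+13.

E[X] = 121439531096594251776 · (7/18)^{17} = 232630513987207/18 ≈ 1.292e+13.


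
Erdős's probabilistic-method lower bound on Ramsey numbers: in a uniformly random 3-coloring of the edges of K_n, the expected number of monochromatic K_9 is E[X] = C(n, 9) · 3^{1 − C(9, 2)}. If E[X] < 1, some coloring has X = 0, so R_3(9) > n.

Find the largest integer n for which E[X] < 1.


We need C(n, 9) · 3^{1 − 36} < 1, i.e. C(n, 9) < 3^{36 − 1} = 50031545098999707.
Check values of n near the boundary:
  n = 296: C(296, 9) = 42513789098994080; 42513789098994080 < 50031545098999707? YES
  n = 297: C(297, 9) = 43842345008337645; 43842345008337645 < 50031545098999707? YES
  n = 298: C(298, 9) = 45207677551849890; 45207677551849890 < 50031545098999707? YES
  n = 299: C(299, 9) = 46610674441390059; 46610674441390059 < 50031545098999707? YES
  n = 300: C(300, 9) = 48052241692154700; 48052241692154700 < 50031545098999707? YES
  n = 301: C(301, 9) = 49533303936090975; 49533303936090975 < 50031545098999707? YES
  n = 302: C(302, 9) = 51054804739588650; 51054804739588650 < 50031545098999707? NO
  n = 303: C(303, 9) = 52617706925494425; 52617706925494425 < 50031545098999707? NO
The largest n with C(n, 9) < 50031545098999707 is n = 301 (where E[X] = 16511101312030325/16677181699666569 ≈ 0.990). Hence R_3(9) > 301, i.e. R_3(9) ≥ 302.

Largest n = 301; hence R_3(9) > 301.


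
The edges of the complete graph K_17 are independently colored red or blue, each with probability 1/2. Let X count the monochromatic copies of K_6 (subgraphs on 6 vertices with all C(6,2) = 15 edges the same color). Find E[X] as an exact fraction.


Let X = Σ_S X_S over the C(17, 6) = 12376 subsets S of size 6, where X_S = 1 if the K_6 on S is monochromatic.
For a fixed S, the K_6 on S has C(6, 2) = 15 edges. P[all 15 edges red] = (1/2)^15, and likewise for blue, so P[monochromatic] = 2·(1/2)^15 = 2^{1 − 15} = 1/16384.
By linearity of expectation: E[X] = C(17, 6) · 2^{1 − 15} = 12376 · 1/16384 = 1547/2048.
Numerically: E[X] ≈ 0.755371.

E[X] = C(17,6)·2^(1−C(6,2)) = 1547/2048 ≈ 0.755371.


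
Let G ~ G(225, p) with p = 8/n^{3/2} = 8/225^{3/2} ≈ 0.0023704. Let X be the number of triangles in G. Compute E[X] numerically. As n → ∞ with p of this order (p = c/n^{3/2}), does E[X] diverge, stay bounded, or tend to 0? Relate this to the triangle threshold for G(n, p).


Number of potential triangles: C(225, 3) = 1873200.
Each occurs with probability p³ ≈ (0.0023704)³ ≈ 1.3318295e-08.
By linearity: E[X] = C(225, 3)·p³ ≈ 1873200 · 1.3318295e-08 ≈ 0.02495.
Since α = 3/2 > 1, p = c/n^{3/2} = o(1/n) is below the triangle threshold p ~ 1/n. Asymptotically E[X] ~ (c³/6)·n^{3(1−α)} = (8³/6)·n^{-1.5} → 0, so by Markov's inequality G has no triangles w.h.p.

E[X] ≈ 0.02495; in regime p = Θ(1/n^{3/2}) E[X] tends to 0 (below the triangle threshold p ~ 1/n).


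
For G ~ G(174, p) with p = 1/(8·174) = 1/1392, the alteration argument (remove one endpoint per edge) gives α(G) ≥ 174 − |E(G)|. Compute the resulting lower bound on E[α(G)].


E[|E(G)|] = C(174, 2)·p = 15051 · (1/1392) = 173/16.
E[α(G)] ≥ n − E[|E(G)|] = 174 − 173/16 = 2611/16.
Numerically: ≈ 163.18750.
(This is only a lower bound; the true E[α(G)] may be larger.)

E[α(G)] ≥ 2611/16 ≈ 163.18750.


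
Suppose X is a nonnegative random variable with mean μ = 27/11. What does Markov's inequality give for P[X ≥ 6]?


μ = E[X] = 27/11, a = 6.
Markov: P[X ≥ 6] ≤ μ/a = (27/11)/6 = 9/22.
Numerically: ≈ 0.409091.
(Since a = 6 > μ = 2.454545, the bound 9/22 is < 1 and informative.)

P[X ≥ 6] ≤ 9/22 ≈ 0.409091.


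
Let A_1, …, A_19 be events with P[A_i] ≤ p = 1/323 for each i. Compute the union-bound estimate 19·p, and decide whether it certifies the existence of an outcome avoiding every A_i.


Union bound: P[∪_{i=1}^{19} A_i] ≤ Σ_i P[A_i] ≤ 19·p = 19·(1/323) = 1/17.
Numerically: 1/17 ≈ 0.058824.
Is 1/17 < 1? YES.
Since P[∪ A_i] ≤ 1/17 < 1, the complement has P[∩ A_i^c] ≥ 1 − 1/17 = 16/17 > 0, so some outcome avoids every A_i.

19·p = 1/17 ≈ 0.058824; existence CERTIFIED by the union bound.
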